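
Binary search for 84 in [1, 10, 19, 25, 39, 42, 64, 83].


Step 1: lo=0, hi=7, mid=3, val=25
Step 2: lo=4, hi=7, mid=5, val=42
Step 3: lo=6, hi=7, mid=6, val=64
Step 4: lo=7, hi=7, mid=7, val=83

Not found


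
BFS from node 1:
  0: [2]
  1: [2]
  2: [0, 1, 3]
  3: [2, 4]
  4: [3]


Visit 1, enqueue [2]
Visit 2, enqueue [0, 3]
Visit 0, enqueue []
Visit 3, enqueue [4]
Visit 4, enqueue []

BFS order: [1, 2, 0, 3, 4]


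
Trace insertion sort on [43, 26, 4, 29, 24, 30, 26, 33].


Initial: [43, 26, 4, 29, 24, 30, 26, 33]
Insert 26: [26, 43, 4, 29, 24, 30, 26, 33]
Insert 4: [4, 26, 43, 29, 24, 30, 26, 33]
Insert 29: [4, 26, 29, 43, 24, 30, 26, 33]
Insert 24: [4, 24, 26, 29, 43, 30, 26, 33]
Insert 30: [4, 24, 26, 29, 30, 43, 26, 33]
Insert 26: [4, 24, 26, 26, 29, 30, 43, 33]
Insert 33: [4, 24, 26, 26, 29, 30, 33, 43]

Sorted: [4, 24, 26, 26, 29, 30, 33, 43]


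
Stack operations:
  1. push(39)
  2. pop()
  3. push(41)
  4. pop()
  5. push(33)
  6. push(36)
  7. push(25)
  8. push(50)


push(39) -> [39]
pop()->39, []
push(41) -> [41]
pop()->41, []
push(33) -> [33]
push(36) -> [33, 36]
push(25) -> [33, 36, 25]
push(50) -> [33, 36, 25, 50]

Final stack: [33, 36, 25, 50]


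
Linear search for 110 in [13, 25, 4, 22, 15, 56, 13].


i=0: 13!=110
i=1: 25!=110
i=2: 4!=110
i=3: 22!=110
i=4: 15!=110
i=5: 56!=110
i=6: 13!=110

Not found, 7 comps


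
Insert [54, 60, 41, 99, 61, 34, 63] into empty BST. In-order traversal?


Insert 54: root
Insert 60: R from 54
Insert 41: L from 54
Insert 99: R from 54 -> R from 60
Insert 61: R from 54 -> R from 60 -> L from 99
Insert 34: L from 54 -> L from 41
Insert 63: R from 54 -> R from 60 -> L from 99 -> R from 61

In-order: [34, 41, 54, 60, 61, 63, 99]


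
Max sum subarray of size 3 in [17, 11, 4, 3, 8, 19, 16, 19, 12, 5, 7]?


[0:3]: 32
[1:4]: 18
[2:5]: 15
[3:6]: 30
[4:7]: 43
[5:8]: 54
[6:9]: 47
[7:10]: 36
[8:11]: 24

Max: 54 at [5:8]


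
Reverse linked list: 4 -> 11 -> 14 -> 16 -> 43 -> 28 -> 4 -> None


Step 1: curr=4, set curr.next=prev(None) | reversed so far: 4
Step 2: curr=11, set curr.next=prev(4) | reversed so far: 11 -> 4
Step 3: curr=14, set curr.next=prev(11) | reversed so far: 14 -> 11 -> 4
Step 4: curr=16, set curr.next=prev(14) | reversed so far: 16 -> 14 -> 11 -> 4
Step 5: curr=43, set curr.next=prev(16) | reversed so far: 43 -> 16 -> 14 -> 11 -> 4
Step 6: curr=28, set curr.next=prev(43) | reversed so far: 28 -> 43 -> 16 -> 14 -> 11 -> 4
Step 7: curr=4, set curr.next=prev(28) | reversed so far: 4 -> 28 -> 43 -> 16 -> 14 -> 11 -> 4

4 -> 28 -> 43 -> 16 -> 14 -> 11 -> 4 -> None


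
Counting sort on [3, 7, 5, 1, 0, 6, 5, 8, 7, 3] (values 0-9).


Input: [3, 7, 5, 1, 0, 6, 5, 8, 7, 3]
Counts: [1, 1, 0, 2, 0, 2, 1, 2, 1, 0]

Sorted: [0, 1, 3, 3, 5, 5, 6, 7, 7, 8]


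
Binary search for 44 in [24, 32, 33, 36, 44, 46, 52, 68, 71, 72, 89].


Step 1: lo=0, hi=10, mid=5, val=46
Step 2: lo=0, hi=4, mid=2, val=33
Step 3: lo=3, hi=4, mid=3, val=36
Step 4: lo=4, hi=4, mid=4, val=44

Found at index 4


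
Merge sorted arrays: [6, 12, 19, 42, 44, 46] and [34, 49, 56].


Take 6 from A
Take 12 from A
Take 19 from A
Take 34 from B
Take 42 from A
Take 44 from A
Take 46 from A

Merged: [6, 12, 19, 34, 42, 44, 46, 49, 56]


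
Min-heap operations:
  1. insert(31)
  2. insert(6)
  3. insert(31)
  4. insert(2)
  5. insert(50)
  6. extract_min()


insert(31) -> [31]
insert(6) -> [6, 31]
insert(31) -> [6, 31, 31]
insert(2) -> [2, 6, 31, 31]
insert(50) -> [2, 6, 31, 31, 50]
extract_min()->2, [6, 31, 31, 50]

Final heap: [6, 31, 31, 50]


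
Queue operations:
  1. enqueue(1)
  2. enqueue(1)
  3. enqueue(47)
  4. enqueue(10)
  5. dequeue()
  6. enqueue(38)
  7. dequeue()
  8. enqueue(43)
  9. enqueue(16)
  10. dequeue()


enqueue(1) -> [1]
enqueue(1) -> [1, 1]
enqueue(47) -> [1, 1, 47]
enqueue(10) -> [1, 1, 47, 10]
dequeue()->1, [1, 47, 10]
enqueue(38) -> [1, 47, 10, 38]
dequeue()->1, [47, 10, 38]
enqueue(43) -> [47, 10, 38, 43]
enqueue(16) -> [47, 10, 38, 43, 16]
dequeue()->47, [10, 38, 43, 16]

Final queue: [10, 38, 43, 16]


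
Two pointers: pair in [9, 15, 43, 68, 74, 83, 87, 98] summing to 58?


lo=0(9)+hi=7(98)=107
lo=0(9)+hi=6(87)=96
lo=0(9)+hi=5(83)=92
lo=0(9)+hi=4(74)=83
lo=0(9)+hi=3(68)=77
lo=0(9)+hi=2(43)=52
lo=1(15)+hi=2(43)=58

Yes: 15+43=58


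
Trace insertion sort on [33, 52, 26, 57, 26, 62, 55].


Initial: [33, 52, 26, 57, 26, 62, 55]
Insert 52: [33, 52, 26, 57, 26, 62, 55]
Insert 26: [26, 33, 52, 57, 26, 62, 55]
Insert 57: [26, 33, 52, 57, 26, 62, 55]
Insert 26: [26, 26, 33, 52, 57, 62, 55]
Insert 62: [26, 26, 33, 52, 57, 62, 55]
Insert 55: [26, 26, 33, 52, 55, 57, 62]

Sorted: [26, 26, 33, 52, 55, 57, 62]


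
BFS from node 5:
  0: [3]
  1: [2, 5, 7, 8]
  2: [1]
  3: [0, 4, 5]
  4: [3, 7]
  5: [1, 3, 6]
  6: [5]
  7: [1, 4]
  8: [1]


Visit 5, enqueue [1, 3, 6]
Visit 1, enqueue [2, 7, 8]
Visit 3, enqueue [0, 4]
Visit 6, enqueue []
Visit 2, enqueue []
Visit 7, enqueue []
Visit 8, enqueue []
Visit 0, enqueue []
Visit 4, enqueue []

BFS order: [5, 1, 3, 6, 2, 7, 8, 0, 4]


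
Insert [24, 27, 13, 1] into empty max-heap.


Insert 24: [24]
Insert 27: [27, 24]
Insert 13: [27, 24, 13]
Insert 1: [27, 24, 13, 1]

Final heap: [27, 24, 13, 1]


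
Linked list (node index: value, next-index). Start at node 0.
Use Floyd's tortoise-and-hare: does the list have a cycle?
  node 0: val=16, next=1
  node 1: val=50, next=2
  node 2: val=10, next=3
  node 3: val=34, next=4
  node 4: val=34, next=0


Floyd's tortoise (slow, +1) and hare (fast, +2):
  init: slow=0, fast=0
  step 1: slow=1, fast=2
  step 2: slow=2, fast=4
  step 3: slow=3, fast=1
  step 4: slow=4, fast=3
  step 5: slow=0, fast=0
  slow == fast at node 0: cycle detected

Cycle: yes


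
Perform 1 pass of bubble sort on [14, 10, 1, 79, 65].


Initial: [14, 10, 1, 79, 65]
Pass 1: [10, 1, 14, 65, 79] (3 swaps)

After 1 pass: [10, 1, 14, 65, 79]


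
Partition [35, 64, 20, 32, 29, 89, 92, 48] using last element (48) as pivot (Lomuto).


Pivot: 48
  35 <= 48: advance i (no swap)
  20 <= 48: swap -> [35, 20, 64, 32, 29, 89, 92, 48]
  32 <= 48: swap -> [35, 20, 32, 64, 29, 89, 92, 48]
  29 <= 48: swap -> [35, 20, 32, 29, 64, 89, 92, 48]
Place pivot at 4: [35, 20, 32, 29, 48, 89, 92, 64]

Partitioned: [35, 20, 32, 29, 48, 89, 92, 64]


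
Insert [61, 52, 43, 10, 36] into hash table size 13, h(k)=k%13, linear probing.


Insert 61: h=9 -> slot 9
Insert 52: h=0 -> slot 0
Insert 43: h=4 -> slot 4
Insert 10: h=10 -> slot 10
Insert 36: h=10, 1 probes -> slot 11

Table: [52, None, None, None, 43, None, None, None, None, 61, 10, 36, None]


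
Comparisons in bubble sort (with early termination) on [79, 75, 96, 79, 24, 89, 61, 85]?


Algorithm: bubble sort (with early termination)
Input: [79, 75, 96, 79, 24, 89, 61, 85]
Sorted: [24, 61, 75, 79, 79, 85, 89, 96]

27


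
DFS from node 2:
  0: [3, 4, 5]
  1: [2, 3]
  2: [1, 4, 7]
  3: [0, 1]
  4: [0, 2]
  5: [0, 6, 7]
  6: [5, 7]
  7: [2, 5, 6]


Visit 2, push [7, 4, 1]
Visit 1, push [3]
Visit 3, push [0]
Visit 0, push [5, 4]
Visit 4, push []
Visit 5, push [7, 6]
Visit 6, push [7]
Visit 7, push []

DFS order: [2, 1, 3, 0, 4, 5, 6, 7]


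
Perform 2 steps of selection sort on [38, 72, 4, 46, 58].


Initial: [38, 72, 4, 46, 58]
Step 1: min=4 at 2
  Swap: [4, 72, 38, 46, 58]
Step 2: min=38 at 2
  Swap: [4, 38, 72, 46, 58]

After 2 steps: [4, 38, 72, 46, 58]


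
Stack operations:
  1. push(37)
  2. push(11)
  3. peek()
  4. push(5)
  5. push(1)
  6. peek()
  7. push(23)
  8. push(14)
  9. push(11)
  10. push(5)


push(37) -> [37]
push(11) -> [37, 11]
peek()->11
push(5) -> [37, 11, 5]
push(1) -> [37, 11, 5, 1]
peek()->1
push(23) -> [37, 11, 5, 1, 23]
push(14) -> [37, 11, 5, 1, 23, 14]
push(11) -> [37, 11, 5, 1, 23, 14, 11]
push(5) -> [37, 11, 5, 1, 23, 14, 11, 5]

Final stack: [37, 11, 5, 1, 23, 14, 11, 5]


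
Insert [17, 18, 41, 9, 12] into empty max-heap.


Insert 17: [17]
Insert 18: [18, 17]
Insert 41: [41, 17, 18]
Insert 9: [41, 17, 18, 9]
Insert 12: [41, 17, 18, 9, 12]

Final heap: [41, 17, 18, 9, 12]


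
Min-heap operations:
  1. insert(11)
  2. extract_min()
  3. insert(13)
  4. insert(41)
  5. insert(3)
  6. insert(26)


insert(11) -> [11]
extract_min()->11, []
insert(13) -> [13]
insert(41) -> [13, 41]
insert(3) -> [3, 41, 13]
insert(26) -> [3, 26, 13, 41]

Final heap: [3, 26, 13, 41]


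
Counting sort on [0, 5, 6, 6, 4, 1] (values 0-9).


Input: [0, 5, 6, 6, 4, 1]
Counts: [1, 1, 0, 0, 1, 1, 2, 0, 0, 0]

Sorted: [0, 1, 4, 5, 6, 6]


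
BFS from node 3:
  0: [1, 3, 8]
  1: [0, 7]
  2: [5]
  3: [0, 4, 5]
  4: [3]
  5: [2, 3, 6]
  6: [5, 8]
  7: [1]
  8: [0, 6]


Visit 3, enqueue [0, 4, 5]
Visit 0, enqueue [1, 8]
Visit 4, enqueue []
Visit 5, enqueue [2, 6]
Visit 1, enqueue [7]
Visit 8, enqueue []
Visit 2, enqueue []
Visit 6, enqueue []
Visit 7, enqueue []

BFS order: [3, 0, 4, 5, 1, 8, 2, 6, 7]


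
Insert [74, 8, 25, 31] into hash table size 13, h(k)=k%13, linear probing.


Insert 74: h=9 -> slot 9
Insert 8: h=8 -> slot 8
Insert 25: h=12 -> slot 12
Insert 31: h=5 -> slot 5

Table: [None, None, None, None, None, 31, None, None, 8, 74, None, None, 25]


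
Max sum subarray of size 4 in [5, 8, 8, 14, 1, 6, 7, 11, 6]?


[0:4]: 35
[1:5]: 31
[2:6]: 29
[3:7]: 28
[4:8]: 25
[5:9]: 30

Max: 35 at [0:4]


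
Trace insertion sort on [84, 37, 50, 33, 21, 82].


Initial: [84, 37, 50, 33, 21, 82]
Insert 37: [37, 84, 50, 33, 21, 82]
Insert 50: [37, 50, 84, 33, 21, 82]
Insert 33: [33, 37, 50, 84, 21, 82]
Insert 21: [21, 33, 37, 50, 84, 82]
Insert 82: [21, 33, 37, 50, 82, 84]

Sorted: [21, 33, 37, 50, 82, 84]


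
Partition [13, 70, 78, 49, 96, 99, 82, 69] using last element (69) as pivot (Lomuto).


Pivot: 69
  13 <= 69: advance i (no swap)
  49 <= 69: swap -> [13, 49, 78, 70, 96, 99, 82, 69]
Place pivot at 2: [13, 49, 69, 70, 96, 99, 82, 78]

Partitioned: [13, 49, 69, 70, 96, 99, 82, 78]


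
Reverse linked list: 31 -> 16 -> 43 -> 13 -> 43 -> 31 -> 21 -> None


Step 1: curr=31, set curr.next=prev(None) | reversed so far: 31
Step 2: curr=16, set curr.next=prev(31) | reversed so far: 16 -> 31
Step 3: curr=43, set curr.next=prev(16) | reversed so far: 43 -> 16 -> 31
Step 4: curr=13, set curr.next=prev(43) | reversed so far: 13 -> 43 -> 16 -> 31
Step 5: curr=43, set curr.next=prev(13) | reversed so far: 43 -> 13 -> 43 -> 16 -> 31
Step 6: curr=31, set curr.next=prev(43) | reversed so far: 31 -> 43 -> 13 -> 43 -> 16 -> 31
Step 7: curr=21, set curr.next=prev(31) | reversed so far: 21 -> 31 -> 43 -> 13 -> 43 -> 16 -> 31

21 -> 31 -> 43 -> 13 -> 43 -> 16 -> 31 -> None


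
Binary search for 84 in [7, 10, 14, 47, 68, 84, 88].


Step 1: lo=0, hi=6, mid=3, val=47
Step 2: lo=4, hi=6, mid=5, val=84

Found at index 5


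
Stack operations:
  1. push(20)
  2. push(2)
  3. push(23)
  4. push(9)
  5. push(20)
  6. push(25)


push(20) -> [20]
push(2) -> [20, 2]
push(23) -> [20, 2, 23]
push(9) -> [20, 2, 23, 9]
push(20) -> [20, 2, 23, 9, 20]
push(25) -> [20, 2, 23, 9, 20, 25]

Final stack: [20, 2, 23, 9, 20, 25]


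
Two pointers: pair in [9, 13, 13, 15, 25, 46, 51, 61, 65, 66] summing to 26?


lo=0(9)+hi=9(66)=75
lo=0(9)+hi=8(65)=74
lo=0(9)+hi=7(61)=70
lo=0(9)+hi=6(51)=60
lo=0(9)+hi=5(46)=55
lo=0(9)+hi=4(25)=34
lo=0(9)+hi=3(15)=24
lo=1(13)+hi=3(15)=28
lo=1(13)+hi=2(13)=26

Yes: 13+13=26


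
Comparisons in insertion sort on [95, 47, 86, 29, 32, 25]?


Algorithm: insertion sort
Input: [95, 47, 86, 29, 32, 25]
Sorted: [25, 29, 32, 47, 86, 95]

15


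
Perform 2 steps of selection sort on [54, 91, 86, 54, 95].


Initial: [54, 91, 86, 54, 95]
Step 1: min=54 at 0
  Swap: [54, 91, 86, 54, 95]
Step 2: min=54 at 3
  Swap: [54, 54, 86, 91, 95]

After 2 steps: [54, 54, 86, 91, 95]


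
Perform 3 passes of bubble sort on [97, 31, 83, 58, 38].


Initial: [97, 31, 83, 58, 38]
Pass 1: [31, 83, 58, 38, 97] (4 swaps)
Pass 2: [31, 58, 38, 83, 97] (2 swaps)
Pass 3: [31, 38, 58, 83, 97] (1 swaps)

After 3 passes: [31, 38, 58, 83, 97]


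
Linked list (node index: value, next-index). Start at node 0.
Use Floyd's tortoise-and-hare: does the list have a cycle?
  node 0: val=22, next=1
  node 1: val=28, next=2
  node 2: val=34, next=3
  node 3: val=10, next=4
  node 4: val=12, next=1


Floyd's tortoise (slow, +1) and hare (fast, +2):
  init: slow=0, fast=0
  step 1: slow=1, fast=2
  step 2: slow=2, fast=4
  step 3: slow=3, fast=2
  step 4: slow=4, fast=4
  slow == fast at node 4: cycle detected

Cycle: yes


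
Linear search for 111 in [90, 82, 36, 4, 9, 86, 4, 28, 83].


i=0: 90!=111
i=1: 82!=111
i=2: 36!=111
i=3: 4!=111
i=4: 9!=111
i=5: 86!=111
i=6: 4!=111
i=7: 28!=111
i=8: 83!=111

Not found, 9 comps


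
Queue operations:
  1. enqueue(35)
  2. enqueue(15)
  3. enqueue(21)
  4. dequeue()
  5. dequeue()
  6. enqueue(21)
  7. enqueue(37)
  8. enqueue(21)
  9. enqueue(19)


enqueue(35) -> [35]
enqueue(15) -> [35, 15]
enqueue(21) -> [35, 15, 21]
dequeue()->35, [15, 21]
dequeue()->15, [21]
enqueue(21) -> [21, 21]
enqueue(37) -> [21, 21, 37]
enqueue(21) -> [21, 21, 37, 21]
enqueue(19) -> [21, 21, 37, 21, 19]

Final queue: [21, 21, 37, 21, 19]


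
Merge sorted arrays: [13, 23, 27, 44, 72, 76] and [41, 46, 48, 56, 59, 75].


Take 13 from A
Take 23 from A
Take 27 from A
Take 41 from B
Take 44 from A
Take 46 from B
Take 48 from B
Take 56 from B
Take 59 from B
Take 72 from A
Take 75 from B

Merged: [13, 23, 27, 41, 44, 46, 48, 56, 59, 72, 75, 76]


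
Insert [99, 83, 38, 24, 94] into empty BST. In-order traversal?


Insert 99: root
Insert 83: L from 99
Insert 38: L from 99 -> L from 83
Insert 24: L from 99 -> L from 83 -> L from 38
Insert 94: L from 99 -> R from 83

In-order: [24, 38, 83, 94, 99]


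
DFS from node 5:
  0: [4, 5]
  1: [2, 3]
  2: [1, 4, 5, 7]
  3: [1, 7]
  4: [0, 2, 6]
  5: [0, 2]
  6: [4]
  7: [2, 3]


Visit 5, push [2, 0]
Visit 0, push [4]
Visit 4, push [6, 2]
Visit 2, push [7, 1]
Visit 1, push [3]
Visit 3, push [7]
Visit 7, push []
Visit 6, push []

DFS order: [5, 0, 4, 2, 1, 3, 7, 6]


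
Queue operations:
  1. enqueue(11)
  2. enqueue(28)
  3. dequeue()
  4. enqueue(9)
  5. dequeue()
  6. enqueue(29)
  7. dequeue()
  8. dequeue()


enqueue(11) -> [11]
enqueue(28) -> [11, 28]
dequeue()->11, [28]
enqueue(9) -> [28, 9]
dequeue()->28, [9]
enqueue(29) -> [9, 29]
dequeue()->9, [29]
dequeue()->29, []

Final queue: []


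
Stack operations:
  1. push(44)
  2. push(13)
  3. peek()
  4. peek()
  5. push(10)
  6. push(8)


push(44) -> [44]
push(13) -> [44, 13]
peek()->13
peek()->13
push(10) -> [44, 13, 10]
push(8) -> [44, 13, 10, 8]

Final stack: [44, 13, 10, 8]


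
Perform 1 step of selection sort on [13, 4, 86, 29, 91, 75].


Initial: [13, 4, 86, 29, 91, 75]
Step 1: min=4 at 1
  Swap: [4, 13, 86, 29, 91, 75]

After 1 step: [4, 13, 86, 29, 91, 75]


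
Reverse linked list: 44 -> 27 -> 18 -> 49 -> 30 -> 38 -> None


Step 1: curr=44, set curr.next=prev(None) | reversed so far: 44
Step 2: curr=27, set curr.next=prev(44) | reversed so far: 27 -> 44
Step 3: curr=18, set curr.next=prev(27) | reversed so far: 18 -> 27 -> 44
Step 4: curr=49, set curr.next=prev(18) | reversed so far: 49 -> 18 -> 27 -> 44
Step 5: curr=30, set curr.next=prev(49) | reversed so far: 30 -> 49 -> 18 -> 27 -> 44
Step 6: curr=38, set curr.next=prev(30) | reversed so far: 38 -> 30 -> 49 -> 18 -> 27 -> 44

38 -> 30 -> 49 -> 18 -> 27 -> 44 -> None


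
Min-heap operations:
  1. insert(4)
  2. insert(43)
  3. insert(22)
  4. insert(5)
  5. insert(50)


insert(4) -> [4]
insert(43) -> [4, 43]
insert(22) -> [4, 43, 22]
insert(5) -> [4, 5, 22, 43]
insert(50) -> [4, 5, 22, 43, 50]

Final heap: [4, 5, 22, 43, 50]


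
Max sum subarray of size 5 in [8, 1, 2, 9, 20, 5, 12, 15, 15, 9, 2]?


[0:5]: 40
[1:6]: 37
[2:7]: 48
[3:8]: 61
[4:9]: 67
[5:10]: 56
[6:11]: 53

Max: 67 at [4:9]


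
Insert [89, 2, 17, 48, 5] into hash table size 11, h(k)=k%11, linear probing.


Insert 89: h=1 -> slot 1
Insert 2: h=2 -> slot 2
Insert 17: h=6 -> slot 6
Insert 48: h=4 -> slot 4
Insert 5: h=5 -> slot 5

Table: [None, 89, 2, None, 48, 5, 17, None, None, None, None]


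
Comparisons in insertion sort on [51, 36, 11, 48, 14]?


Algorithm: insertion sort
Input: [51, 36, 11, 48, 14]
Sorted: [11, 14, 36, 48, 51]

9


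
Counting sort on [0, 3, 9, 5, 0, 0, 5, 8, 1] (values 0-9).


Input: [0, 3, 9, 5, 0, 0, 5, 8, 1]
Counts: [3, 1, 0, 1, 0, 2, 0, 0, 1, 1]

Sorted: [0, 0, 0, 1, 3, 5, 5, 8, 9]


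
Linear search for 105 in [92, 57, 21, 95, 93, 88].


i=0: 92!=105
i=1: 57!=105
i=2: 21!=105
i=3: 95!=105
i=4: 93!=105
i=5: 88!=105

Not found, 6 comps


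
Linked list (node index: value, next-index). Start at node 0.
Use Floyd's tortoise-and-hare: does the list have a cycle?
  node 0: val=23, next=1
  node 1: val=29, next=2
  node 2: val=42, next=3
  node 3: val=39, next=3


Floyd's tortoise (slow, +1) and hare (fast, +2):
  init: slow=0, fast=0
  step 1: slow=1, fast=2
  step 2: slow=2, fast=3
  step 3: slow=3, fast=3
  slow == fast at node 3: cycle detected

Cycle: yes


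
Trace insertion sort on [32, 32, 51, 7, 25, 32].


Initial: [32, 32, 51, 7, 25, 32]
Insert 32: [32, 32, 51, 7, 25, 32]
Insert 51: [32, 32, 51, 7, 25, 32]
Insert 7: [7, 32, 32, 51, 25, 32]
Insert 25: [7, 25, 32, 32, 51, 32]
Insert 32: [7, 25, 32, 32, 32, 51]

Sorted: [7, 25, 32, 32, 32, 51]


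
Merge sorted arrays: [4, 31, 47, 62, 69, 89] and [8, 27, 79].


Take 4 from A
Take 8 from B
Take 27 from B
Take 31 from A
Take 47 from A
Take 62 from A
Take 69 from A
Take 79 from B

Merged: [4, 8, 27, 31, 47, 62, 69, 79, 89]


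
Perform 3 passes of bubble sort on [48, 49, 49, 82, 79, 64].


Initial: [48, 49, 49, 82, 79, 64]
Pass 1: [48, 49, 49, 79, 64, 82] (2 swaps)
Pass 2: [48, 49, 49, 64, 79, 82] (1 swaps)
Pass 3: [48, 49, 49, 64, 79, 82] (0 swaps)

After 3 passes: [48, 49, 49, 64, 79, 82]


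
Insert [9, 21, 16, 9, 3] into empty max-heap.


Insert 9: [9]
Insert 21: [21, 9]
Insert 16: [21, 9, 16]
Insert 9: [21, 9, 16, 9]
Insert 3: [21, 9, 16, 9, 3]

Final heap: [21, 9, 16, 9, 3]


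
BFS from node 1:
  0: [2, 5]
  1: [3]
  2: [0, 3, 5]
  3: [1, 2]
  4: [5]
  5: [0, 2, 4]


Visit 1, enqueue [3]
Visit 3, enqueue [2]
Visit 2, enqueue [0, 5]
Visit 0, enqueue []
Visit 5, enqueue [4]
Visit 4, enqueue []

BFS order: [1, 3, 2, 0, 5, 4]


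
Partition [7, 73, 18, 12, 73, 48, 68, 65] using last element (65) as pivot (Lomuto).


Pivot: 65
  7 <= 65: advance i (no swap)
  18 <= 65: swap -> [7, 18, 73, 12, 73, 48, 68, 65]
  12 <= 65: swap -> [7, 18, 12, 73, 73, 48, 68, 65]
  48 <= 65: swap -> [7, 18, 12, 48, 73, 73, 68, 65]
Place pivot at 4: [7, 18, 12, 48, 65, 73, 68, 73]

Partitioned: [7, 18, 12, 48, 65, 73, 68, 73]


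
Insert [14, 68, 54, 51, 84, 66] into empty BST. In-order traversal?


Insert 14: root
Insert 68: R from 14
Insert 54: R from 14 -> L from 68
Insert 51: R from 14 -> L from 68 -> L from 54
Insert 84: R from 14 -> R from 68
Insert 66: R from 14 -> L from 68 -> R from 54

In-order: [14, 51, 54, 66, 68, 84]


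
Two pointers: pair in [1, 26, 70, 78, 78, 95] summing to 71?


lo=0(1)+hi=5(95)=96
lo=0(1)+hi=4(78)=79
lo=0(1)+hi=3(78)=79
lo=0(1)+hi=2(70)=71

Yes: 1+70=71


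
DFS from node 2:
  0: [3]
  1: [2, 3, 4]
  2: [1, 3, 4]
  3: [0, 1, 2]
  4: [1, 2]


Visit 2, push [4, 3, 1]
Visit 1, push [4, 3]
Visit 3, push [0]
Visit 0, push []
Visit 4, push []

DFS order: [2, 1, 3, 0, 4]


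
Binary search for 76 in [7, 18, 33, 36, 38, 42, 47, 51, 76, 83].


Step 1: lo=0, hi=9, mid=4, val=38
Step 2: lo=5, hi=9, mid=7, val=51
Step 3: lo=8, hi=9, mid=8, val=76

Found at index 8


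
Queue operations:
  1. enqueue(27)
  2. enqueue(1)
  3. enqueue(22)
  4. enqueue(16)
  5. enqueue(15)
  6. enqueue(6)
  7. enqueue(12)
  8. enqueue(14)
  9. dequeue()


enqueue(27) -> [27]
enqueue(1) -> [27, 1]
enqueue(22) -> [27, 1, 22]
enqueue(16) -> [27, 1, 22, 16]
enqueue(15) -> [27, 1, 22, 16, 15]
enqueue(6) -> [27, 1, 22, 16, 15, 6]
enqueue(12) -> [27, 1, 22, 16, 15, 6, 12]
enqueue(14) -> [27, 1, 22, 16, 15, 6, 12, 14]
dequeue()->27, [1, 22, 16, 15, 6, 12, 14]

Final queue: [1, 22, 16, 15, 6, 12, 14]


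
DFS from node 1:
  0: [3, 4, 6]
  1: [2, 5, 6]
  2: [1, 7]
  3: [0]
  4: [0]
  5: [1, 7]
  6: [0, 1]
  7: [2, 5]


Visit 1, push [6, 5, 2]
Visit 2, push [7]
Visit 7, push [5]
Visit 5, push []
Visit 6, push [0]
Visit 0, push [4, 3]
Visit 3, push []
Visit 4, push []

DFS order: [1, 2, 7, 5, 6, 0, 3, 4]


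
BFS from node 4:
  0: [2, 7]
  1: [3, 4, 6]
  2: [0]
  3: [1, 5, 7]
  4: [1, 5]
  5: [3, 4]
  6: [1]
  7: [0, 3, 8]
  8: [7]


Visit 4, enqueue [1, 5]
Visit 1, enqueue [3, 6]
Visit 5, enqueue []
Visit 3, enqueue [7]
Visit 6, enqueue []
Visit 7, enqueue [0, 8]
Visit 0, enqueue [2]
Visit 8, enqueue []
Visit 2, enqueue []

BFS order: [4, 1, 5, 3, 6, 7, 0, 8, 2]


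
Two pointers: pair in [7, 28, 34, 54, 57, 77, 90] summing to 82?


lo=0(7)+hi=6(90)=97
lo=0(7)+hi=5(77)=84
lo=0(7)+hi=4(57)=64
lo=1(28)+hi=4(57)=85
lo=1(28)+hi=3(54)=82

Yes: 28+54=82


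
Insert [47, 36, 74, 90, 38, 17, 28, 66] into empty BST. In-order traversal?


Insert 47: root
Insert 36: L from 47
Insert 74: R from 47
Insert 90: R from 47 -> R from 74
Insert 38: L from 47 -> R from 36
Insert 17: L from 47 -> L from 36
Insert 28: L from 47 -> L from 36 -> R from 17
Insert 66: R from 47 -> L from 74

In-order: [17, 28, 36, 38, 47, 66, 74, 90]


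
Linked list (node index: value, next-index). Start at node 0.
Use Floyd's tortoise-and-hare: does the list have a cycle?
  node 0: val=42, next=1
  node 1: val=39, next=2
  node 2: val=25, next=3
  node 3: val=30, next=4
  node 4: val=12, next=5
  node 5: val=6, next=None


Floyd's tortoise (slow, +1) and hare (fast, +2):
  init: slow=0, fast=0
  step 1: slow=1, fast=2
  step 2: slow=2, fast=4
  step 3: fast 4->5->None, no cycle

Cycle: no


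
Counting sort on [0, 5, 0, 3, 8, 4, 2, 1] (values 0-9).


Input: [0, 5, 0, 3, 8, 4, 2, 1]
Counts: [2, 1, 1, 1, 1, 1, 0, 0, 1, 0]

Sorted: [0, 0, 1, 2, 3, 4, 5, 8]


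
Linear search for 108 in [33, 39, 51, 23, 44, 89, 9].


i=0: 33!=108
i=1: 39!=108
i=2: 51!=108
i=3: 23!=108
i=4: 44!=108
i=5: 89!=108
i=6: 9!=108

Not found, 7 comps


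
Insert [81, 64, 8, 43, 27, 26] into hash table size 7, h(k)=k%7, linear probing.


Insert 81: h=4 -> slot 4
Insert 64: h=1 -> slot 1
Insert 8: h=1, 1 probes -> slot 2
Insert 43: h=1, 2 probes -> slot 3
Insert 27: h=6 -> slot 6
Insert 26: h=5 -> slot 5

Table: [None, 64, 8, 43, 81, 26, 27]


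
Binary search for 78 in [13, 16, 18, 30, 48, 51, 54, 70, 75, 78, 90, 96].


Step 1: lo=0, hi=11, mid=5, val=51
Step 2: lo=6, hi=11, mid=8, val=75
Step 3: lo=9, hi=11, mid=10, val=90
Step 4: lo=9, hi=9, mid=9, val=78

Found at index 9


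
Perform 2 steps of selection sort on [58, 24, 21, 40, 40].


Initial: [58, 24, 21, 40, 40]
Step 1: min=21 at 2
  Swap: [21, 24, 58, 40, 40]
Step 2: min=24 at 1
  Swap: [21, 24, 58, 40, 40]

After 2 steps: [21, 24, 58, 40, 40]


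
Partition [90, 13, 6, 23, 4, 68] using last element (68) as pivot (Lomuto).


Pivot: 68
  13 <= 68: swap -> [13, 90, 6, 23, 4, 68]
  6 <= 68: swap -> [13, 6, 90, 23, 4, 68]
  23 <= 68: swap -> [13, 6, 23, 90, 4, 68]
  4 <= 68: swap -> [13, 6, 23, 4, 90, 68]
Place pivot at 4: [13, 6, 23, 4, 68, 90]

Partitioned: [13, 6, 23, 4, 68, 90]


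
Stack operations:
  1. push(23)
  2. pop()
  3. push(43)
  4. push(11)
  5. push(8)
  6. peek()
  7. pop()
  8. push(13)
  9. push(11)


push(23) -> [23]
pop()->23, []
push(43) -> [43]
push(11) -> [43, 11]
push(8) -> [43, 11, 8]
peek()->8
pop()->8, [43, 11]
push(13) -> [43, 11, 13]
push(11) -> [43, 11, 13, 11]

Final stack: [43, 11, 13, 11]


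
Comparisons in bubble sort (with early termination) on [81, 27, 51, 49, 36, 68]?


Algorithm: bubble sort (with early termination)
Input: [81, 27, 51, 49, 36, 68]
Sorted: [27, 36, 49, 51, 68, 81]

14


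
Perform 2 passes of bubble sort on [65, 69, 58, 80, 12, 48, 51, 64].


Initial: [65, 69, 58, 80, 12, 48, 51, 64]
Pass 1: [65, 58, 69, 12, 48, 51, 64, 80] (5 swaps)
Pass 2: [58, 65, 12, 48, 51, 64, 69, 80] (5 swaps)

After 2 passes: [58, 65, 12, 48, 51, 64, 69, 80]


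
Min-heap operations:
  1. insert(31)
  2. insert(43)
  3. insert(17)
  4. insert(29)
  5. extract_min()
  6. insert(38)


insert(31) -> [31]
insert(43) -> [31, 43]
insert(17) -> [17, 43, 31]
insert(29) -> [17, 29, 31, 43]
extract_min()->17, [29, 43, 31]
insert(38) -> [29, 38, 31, 43]

Final heap: [29, 38, 31, 43]


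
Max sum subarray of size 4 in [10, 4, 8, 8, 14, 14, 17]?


[0:4]: 30
[1:5]: 34
[2:6]: 44
[3:7]: 53

Max: 53 at [3:7]


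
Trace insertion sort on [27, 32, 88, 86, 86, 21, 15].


Initial: [27, 32, 88, 86, 86, 21, 15]
Insert 32: [27, 32, 88, 86, 86, 21, 15]
Insert 88: [27, 32, 88, 86, 86, 21, 15]
Insert 86: [27, 32, 86, 88, 86, 21, 15]
Insert 86: [27, 32, 86, 86, 88, 21, 15]
Insert 21: [21, 27, 32, 86, 86, 88, 15]
Insert 15: [15, 21, 27, 32, 86, 86, 88]

Sorted: [15, 21, 27, 32, 86, 86, 88]


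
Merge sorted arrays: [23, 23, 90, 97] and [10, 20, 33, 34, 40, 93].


Take 10 from B
Take 20 from B
Take 23 from A
Take 23 from A
Take 33 from B
Take 34 from B
Take 40 from B
Take 90 from A
Take 93 from B

Merged: [10, 20, 23, 23, 33, 34, 40, 90, 93, 97]


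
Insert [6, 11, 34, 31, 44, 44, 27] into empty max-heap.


Insert 6: [6]
Insert 11: [11, 6]
Insert 34: [34, 6, 11]
Insert 31: [34, 31, 11, 6]
Insert 44: [44, 34, 11, 6, 31]
Insert 44: [44, 34, 44, 6, 31, 11]
Insert 27: [44, 34, 44, 6, 31, 11, 27]

Final heap: [44, 34, 44, 6, 31, 11, 27]


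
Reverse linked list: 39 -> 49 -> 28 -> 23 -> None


Step 1: curr=39, set curr.next=prev(None) | reversed so far: 39
Step 2: curr=49, set curr.next=prev(39) | reversed so far: 49 -> 39
Step 3: curr=28, set curr.next=prev(49) | reversed so far: 28 -> 49 -> 39
Step 4: curr=23, set curr.next=prev(28) | reversed so far: 23 -> 28 -> 49 -> 39

23 -> 28 -> 49 -> 39 -> None


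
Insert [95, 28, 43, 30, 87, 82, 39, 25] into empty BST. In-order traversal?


Insert 95: root
Insert 28: L from 95
Insert 43: L from 95 -> R from 28
Insert 30: L from 95 -> R from 28 -> L from 43
Insert 87: L from 95 -> R from 28 -> R from 43
Insert 82: L from 95 -> R from 28 -> R from 43 -> L from 87
Insert 39: L from 95 -> R from 28 -> L from 43 -> R from 30
Insert 25: L from 95 -> L from 28

In-order: [25, 28, 30, 39, 43, 82, 87, 95]


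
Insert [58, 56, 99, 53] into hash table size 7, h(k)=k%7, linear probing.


Insert 58: h=2 -> slot 2
Insert 56: h=0 -> slot 0
Insert 99: h=1 -> slot 1
Insert 53: h=4 -> slot 4

Table: [56, 99, 58, None, 53, None, None]


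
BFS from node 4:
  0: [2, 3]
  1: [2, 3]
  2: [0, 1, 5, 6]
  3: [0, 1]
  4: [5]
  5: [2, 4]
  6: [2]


Visit 4, enqueue [5]
Visit 5, enqueue [2]
Visit 2, enqueue [0, 1, 6]
Visit 0, enqueue [3]
Visit 1, enqueue []
Visit 6, enqueue []
Visit 3, enqueue []

BFS order: [4, 5, 2, 0, 1, 6, 3]


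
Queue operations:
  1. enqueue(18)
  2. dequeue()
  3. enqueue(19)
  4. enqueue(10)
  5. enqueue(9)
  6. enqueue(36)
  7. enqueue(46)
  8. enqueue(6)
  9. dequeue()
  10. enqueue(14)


enqueue(18) -> [18]
dequeue()->18, []
enqueue(19) -> [19]
enqueue(10) -> [19, 10]
enqueue(9) -> [19, 10, 9]
enqueue(36) -> [19, 10, 9, 36]
enqueue(46) -> [19, 10, 9, 36, 46]
enqueue(6) -> [19, 10, 9, 36, 46, 6]
dequeue()->19, [10, 9, 36, 46, 6]
enqueue(14) -> [10, 9, 36, 46, 6, 14]

Final queue: [10, 9, 36, 46, 6, 14]


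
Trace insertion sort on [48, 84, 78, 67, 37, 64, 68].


Initial: [48, 84, 78, 67, 37, 64, 68]
Insert 84: [48, 84, 78, 67, 37, 64, 68]
Insert 78: [48, 78, 84, 67, 37, 64, 68]
Insert 67: [48, 67, 78, 84, 37, 64, 68]
Insert 37: [37, 48, 67, 78, 84, 64, 68]
Insert 64: [37, 48, 64, 67, 78, 84, 68]
Insert 68: [37, 48, 64, 67, 68, 78, 84]

Sorted: [37, 48, 64, 67, 68, 78, 84]


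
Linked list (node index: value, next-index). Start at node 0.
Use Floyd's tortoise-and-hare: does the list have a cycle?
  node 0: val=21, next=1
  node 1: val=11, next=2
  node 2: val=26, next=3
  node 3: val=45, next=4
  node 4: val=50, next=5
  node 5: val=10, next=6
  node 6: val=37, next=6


Floyd's tortoise (slow, +1) and hare (fast, +2):
  init: slow=0, fast=0
  step 1: slow=1, fast=2
  step 2: slow=2, fast=4
  step 3: slow=3, fast=6
  step 4: slow=4, fast=6
  step 5: slow=5, fast=6
  step 6: slow=6, fast=6
  slow == fast at node 6: cycle detected

Cycle: yes


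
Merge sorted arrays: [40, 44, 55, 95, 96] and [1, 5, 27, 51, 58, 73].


Take 1 from B
Take 5 from B
Take 27 from B
Take 40 from A
Take 44 from A
Take 51 from B
Take 55 from A
Take 58 from B
Take 73 from B

Merged: [1, 5, 27, 40, 44, 51, 55, 58, 73, 95, 96]


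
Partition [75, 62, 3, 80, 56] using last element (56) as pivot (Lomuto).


Pivot: 56
  3 <= 56: swap -> [3, 62, 75, 80, 56]
Place pivot at 1: [3, 56, 75, 80, 62]

Partitioned: [3, 56, 75, 80, 62]


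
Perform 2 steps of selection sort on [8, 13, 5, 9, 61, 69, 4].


Initial: [8, 13, 5, 9, 61, 69, 4]
Step 1: min=4 at 6
  Swap: [4, 13, 5, 9, 61, 69, 8]
Step 2: min=5 at 2
  Swap: [4, 5, 13, 9, 61, 69, 8]

After 2 steps: [4, 5, 13, 9, 61, 69, 8]


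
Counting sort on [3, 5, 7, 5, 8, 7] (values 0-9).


Input: [3, 5, 7, 5, 8, 7]
Counts: [0, 0, 0, 1, 0, 2, 0, 2, 1, 0]

Sorted: [3, 5, 5, 7, 7, 8]


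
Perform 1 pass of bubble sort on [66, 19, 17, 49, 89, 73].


Initial: [66, 19, 17, 49, 89, 73]
Pass 1: [19, 17, 49, 66, 73, 89] (4 swaps)

After 1 pass: [19, 17, 49, 66, 73, 89]


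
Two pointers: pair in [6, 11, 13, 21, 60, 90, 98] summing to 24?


lo=0(6)+hi=6(98)=104
lo=0(6)+hi=5(90)=96
lo=0(6)+hi=4(60)=66
lo=0(6)+hi=3(21)=27
lo=0(6)+hi=2(13)=19
lo=1(11)+hi=2(13)=24

Yes: 11+13=24


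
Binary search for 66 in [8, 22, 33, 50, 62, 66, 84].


Step 1: lo=0, hi=6, mid=3, val=50
Step 2: lo=4, hi=6, mid=5, val=66

Found at index 5


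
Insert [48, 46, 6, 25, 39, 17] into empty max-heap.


Insert 48: [48]
Insert 46: [48, 46]
Insert 6: [48, 46, 6]
Insert 25: [48, 46, 6, 25]
Insert 39: [48, 46, 6, 25, 39]
Insert 17: [48, 46, 17, 25, 39, 6]

Final heap: [48, 46, 17, 25, 39, 6]


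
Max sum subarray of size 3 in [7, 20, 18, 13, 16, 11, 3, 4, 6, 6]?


[0:3]: 45
[1:4]: 51
[2:5]: 47
[3:6]: 40
[4:7]: 30
[5:8]: 18
[6:9]: 13
[7:10]: 16

Max: 51 at [1:4]


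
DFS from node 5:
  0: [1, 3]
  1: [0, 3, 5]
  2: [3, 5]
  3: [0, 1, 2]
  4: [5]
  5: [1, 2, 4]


Visit 5, push [4, 2, 1]
Visit 1, push [3, 0]
Visit 0, push [3]
Visit 3, push [2]
Visit 2, push []
Visit 4, push []

DFS order: [5, 1, 0, 3, 2, 4]


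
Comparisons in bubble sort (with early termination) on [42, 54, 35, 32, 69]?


Algorithm: bubble sort (with early termination)
Input: [42, 54, 35, 32, 69]
Sorted: [32, 35, 42, 54, 69]

10


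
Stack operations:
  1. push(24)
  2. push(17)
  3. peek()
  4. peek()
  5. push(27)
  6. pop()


push(24) -> [24]
push(17) -> [24, 17]
peek()->17
peek()->17
push(27) -> [24, 17, 27]
pop()->27, [24, 17]

Final stack: [24, 17]


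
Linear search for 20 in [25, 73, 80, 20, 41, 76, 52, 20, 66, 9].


i=0: 25!=20
i=1: 73!=20
i=2: 80!=20
i=3: 20==20 found!

Found at 3, 4 comps


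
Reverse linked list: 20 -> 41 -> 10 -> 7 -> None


Step 1: curr=20, set curr.next=prev(None) | reversed so far: 20
Step 2: curr=41, set curr.next=prev(20) | reversed so far: 41 -> 20
Step 3: curr=10, set curr.next=prev(41) | reversed so far: 10 -> 41 -> 20
Step 4: curr=7, set curr.next=prev(10) | reversed so far: 7 -> 10 -> 41 -> 20

7 -> 10 -> 41 -> 20 -> None


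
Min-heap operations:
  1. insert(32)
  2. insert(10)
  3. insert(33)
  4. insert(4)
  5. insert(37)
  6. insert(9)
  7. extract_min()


insert(32) -> [32]
insert(10) -> [10, 32]
insert(33) -> [10, 32, 33]
insert(4) -> [4, 10, 33, 32]
insert(37) -> [4, 10, 33, 32, 37]
insert(9) -> [4, 10, 9, 32, 37, 33]
extract_min()->4, [9, 10, 33, 32, 37]

Final heap: [9, 10, 33, 32, 37]


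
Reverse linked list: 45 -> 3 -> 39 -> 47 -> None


Step 1: curr=45, set curr.next=prev(None) | reversed so far: 45
Step 2: curr=3, set curr.next=prev(45) | reversed so far: 3 -> 45
Step 3: curr=39, set curr.next=prev(3) | reversed so far: 39 -> 3 -> 45
Step 4: curr=47, set curr.next=prev(39) | reversed so far: 47 -> 39 -> 3 -> 45

47 -> 39 -> 3 -> 45 -> None


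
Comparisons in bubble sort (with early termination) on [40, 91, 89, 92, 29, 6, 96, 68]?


Algorithm: bubble sort (with early termination)
Input: [40, 91, 89, 92, 29, 6, 96, 68]
Sorted: [6, 29, 40, 68, 89, 91, 92, 96]

27


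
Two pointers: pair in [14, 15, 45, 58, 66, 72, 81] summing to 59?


lo=0(14)+hi=6(81)=95
lo=0(14)+hi=5(72)=86
lo=0(14)+hi=4(66)=80
lo=0(14)+hi=3(58)=72
lo=0(14)+hi=2(45)=59

Yes: 14+45=59


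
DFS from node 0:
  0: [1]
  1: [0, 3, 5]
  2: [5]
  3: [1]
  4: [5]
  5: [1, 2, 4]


Visit 0, push [1]
Visit 1, push [5, 3]
Visit 3, push []
Visit 5, push [4, 2]
Visit 2, push []
Visit 4, push []

DFS order: [0, 1, 3, 5, 2, 4]


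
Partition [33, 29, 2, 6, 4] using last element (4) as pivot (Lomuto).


Pivot: 4
  2 <= 4: swap -> [2, 29, 33, 6, 4]
Place pivot at 1: [2, 4, 33, 6, 29]

Partitioned: [2, 4, 33, 6, 29]


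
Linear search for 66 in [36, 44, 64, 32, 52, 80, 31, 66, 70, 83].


i=0: 36!=66
i=1: 44!=66
i=2: 64!=66
i=3: 32!=66
i=4: 52!=66
i=5: 80!=66
i=6: 31!=66
i=7: 66==66 found!

Found at 7, 8 comps


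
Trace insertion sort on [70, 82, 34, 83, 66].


Initial: [70, 82, 34, 83, 66]
Insert 82: [70, 82, 34, 83, 66]
Insert 34: [34, 70, 82, 83, 66]
Insert 83: [34, 70, 82, 83, 66]
Insert 66: [34, 66, 70, 82, 83]

Sorted: [34, 66, 70, 82, 83]


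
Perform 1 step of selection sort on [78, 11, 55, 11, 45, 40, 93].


Initial: [78, 11, 55, 11, 45, 40, 93]
Step 1: min=11 at 1
  Swap: [11, 78, 55, 11, 45, 40, 93]

After 1 step: [11, 78, 55, 11, 45, 40, 93]


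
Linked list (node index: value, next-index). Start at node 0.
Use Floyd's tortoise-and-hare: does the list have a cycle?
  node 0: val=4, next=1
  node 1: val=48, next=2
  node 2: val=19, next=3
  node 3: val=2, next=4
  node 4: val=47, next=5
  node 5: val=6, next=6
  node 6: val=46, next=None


Floyd's tortoise (slow, +1) and hare (fast, +2):
  init: slow=0, fast=0
  step 1: slow=1, fast=2
  step 2: slow=2, fast=4
  step 3: slow=3, fast=6
  step 4: fast -> None, no cycle

Cycle: no


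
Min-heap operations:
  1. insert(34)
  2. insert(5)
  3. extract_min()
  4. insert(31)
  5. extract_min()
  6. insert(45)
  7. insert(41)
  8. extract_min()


insert(34) -> [34]
insert(5) -> [5, 34]
extract_min()->5, [34]
insert(31) -> [31, 34]
extract_min()->31, [34]
insert(45) -> [34, 45]
insert(41) -> [34, 45, 41]
extract_min()->34, [41, 45]

Final heap: [41, 45]


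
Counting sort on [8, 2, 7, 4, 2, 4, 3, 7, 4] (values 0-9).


Input: [8, 2, 7, 4, 2, 4, 3, 7, 4]
Counts: [0, 0, 2, 1, 3, 0, 0, 2, 1, 0]

Sorted: [2, 2, 3, 4, 4, 4, 7, 7, 8]


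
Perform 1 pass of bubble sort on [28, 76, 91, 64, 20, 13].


Initial: [28, 76, 91, 64, 20, 13]
Pass 1: [28, 76, 64, 20, 13, 91] (3 swaps)

After 1 pass: [28, 76, 64, 20, 13, 91]


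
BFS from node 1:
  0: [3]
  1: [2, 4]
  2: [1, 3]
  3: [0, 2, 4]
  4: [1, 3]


Visit 1, enqueue [2, 4]
Visit 2, enqueue [3]
Visit 4, enqueue []
Visit 3, enqueue [0]
Visit 0, enqueue []

BFS order: [1, 2, 4, 3, 0]


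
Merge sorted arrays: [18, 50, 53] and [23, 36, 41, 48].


Take 18 from A
Take 23 from B
Take 36 from B
Take 41 from B
Take 48 from B

Merged: [18, 23, 36, 41, 48, 50, 53]


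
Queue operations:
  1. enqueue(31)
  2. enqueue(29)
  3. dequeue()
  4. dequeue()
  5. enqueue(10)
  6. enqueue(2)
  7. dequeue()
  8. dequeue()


enqueue(31) -> [31]
enqueue(29) -> [31, 29]
dequeue()->31, [29]
dequeue()->29, []
enqueue(10) -> [10]
enqueue(2) -> [10, 2]
dequeue()->10, [2]
dequeue()->2, []

Final queue: []


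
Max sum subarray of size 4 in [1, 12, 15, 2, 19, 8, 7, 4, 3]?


[0:4]: 30
[1:5]: 48
[2:6]: 44
[3:7]: 36
[4:8]: 38
[5:9]: 22

Max: 48 at [1:5]


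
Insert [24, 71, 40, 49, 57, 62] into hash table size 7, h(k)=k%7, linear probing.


Insert 24: h=3 -> slot 3
Insert 71: h=1 -> slot 1
Insert 40: h=5 -> slot 5
Insert 49: h=0 -> slot 0
Insert 57: h=1, 1 probes -> slot 2
Insert 62: h=6 -> slot 6

Table: [49, 71, 57, 24, None, 40, 62]


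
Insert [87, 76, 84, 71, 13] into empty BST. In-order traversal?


Insert 87: root
Insert 76: L from 87
Insert 84: L from 87 -> R from 76
Insert 71: L from 87 -> L from 76
Insert 13: L from 87 -> L from 76 -> L from 71

In-order: [13, 71, 76, 84, 87]


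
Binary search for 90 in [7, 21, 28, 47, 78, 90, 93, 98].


Step 1: lo=0, hi=7, mid=3, val=47
Step 2: lo=4, hi=7, mid=5, val=90

Found at index 5


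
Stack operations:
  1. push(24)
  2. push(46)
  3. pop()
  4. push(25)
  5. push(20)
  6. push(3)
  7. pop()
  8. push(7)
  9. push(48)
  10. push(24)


push(24) -> [24]
push(46) -> [24, 46]
pop()->46, [24]
push(25) -> [24, 25]
push(20) -> [24, 25, 20]
push(3) -> [24, 25, 20, 3]
pop()->3, [24, 25, 20]
push(7) -> [24, 25, 20, 7]
push(48) -> [24, 25, 20, 7, 48]
push(24) -> [24, 25, 20, 7, 48, 24]

Final stack: [24, 25, 20, 7, 48, 24]


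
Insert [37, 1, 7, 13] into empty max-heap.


Insert 37: [37]
Insert 1: [37, 1]
Insert 7: [37, 1, 7]
Insert 13: [37, 13, 7, 1]

Final heap: [37, 13, 7, 1]


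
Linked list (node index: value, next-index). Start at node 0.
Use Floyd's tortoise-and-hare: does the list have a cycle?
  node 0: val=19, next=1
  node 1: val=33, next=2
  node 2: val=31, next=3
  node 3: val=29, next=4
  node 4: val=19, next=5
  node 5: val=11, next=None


Floyd's tortoise (slow, +1) and hare (fast, +2):
  init: slow=0, fast=0
  step 1: slow=1, fast=2
  step 2: slow=2, fast=4
  step 3: fast 4->5->None, no cycle

Cycle: no


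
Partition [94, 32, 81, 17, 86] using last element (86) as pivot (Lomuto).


Pivot: 86
  32 <= 86: swap -> [32, 94, 81, 17, 86]
  81 <= 86: swap -> [32, 81, 94, 17, 86]
  17 <= 86: swap -> [32, 81, 17, 94, 86]
Place pivot at 3: [32, 81, 17, 86, 94]

Partitioned: [32, 81, 17, 86, 94]


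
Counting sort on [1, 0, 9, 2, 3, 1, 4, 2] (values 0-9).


Input: [1, 0, 9, 2, 3, 1, 4, 2]
Counts: [1, 2, 2, 1, 1, 0, 0, 0, 0, 1]

Sorted: [0, 1, 1, 2, 2, 3, 4, 9]


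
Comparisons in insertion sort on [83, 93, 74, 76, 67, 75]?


Algorithm: insertion sort
Input: [83, 93, 74, 76, 67, 75]
Sorted: [67, 74, 75, 76, 83, 93]

14


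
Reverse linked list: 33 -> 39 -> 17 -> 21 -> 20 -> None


Step 1: curr=33, set curr.next=prev(None) | reversed so far: 33
Step 2: curr=39, set curr.next=prev(33) | reversed so far: 39 -> 33
Step 3: curr=17, set curr.next=prev(39) | reversed so far: 17 -> 39 -> 33
Step 4: curr=21, set curr.next=prev(17) | reversed so far: 21 -> 17 -> 39 -> 33
Step 5: curr=20, set curr.next=prev(21) | reversed so far: 20 -> 21 -> 17 -> 39 -> 33

20 -> 21 -> 17 -> 39 -> 33 -> None


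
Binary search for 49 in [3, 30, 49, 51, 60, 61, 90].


Step 1: lo=0, hi=6, mid=3, val=51
Step 2: lo=0, hi=2, mid=1, val=30
Step 3: lo=2, hi=2, mid=2, val=49

Found at index 2


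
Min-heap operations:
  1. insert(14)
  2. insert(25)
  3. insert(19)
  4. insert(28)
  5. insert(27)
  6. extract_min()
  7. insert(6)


insert(14) -> [14]
insert(25) -> [14, 25]
insert(19) -> [14, 25, 19]
insert(28) -> [14, 25, 19, 28]
insert(27) -> [14, 25, 19, 28, 27]
extract_min()->14, [19, 25, 27, 28]
insert(6) -> [6, 19, 27, 28, 25]

Final heap: [6, 19, 27, 28, 25]


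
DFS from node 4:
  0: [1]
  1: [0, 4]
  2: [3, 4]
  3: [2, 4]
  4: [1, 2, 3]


Visit 4, push [3, 2, 1]
Visit 1, push [0]
Visit 0, push []
Visit 2, push [3]
Visit 3, push []

DFS order: [4, 1, 0, 2, 3]


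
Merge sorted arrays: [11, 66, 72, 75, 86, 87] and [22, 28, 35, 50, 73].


Take 11 from A
Take 22 from B
Take 28 from B
Take 35 from B
Take 50 from B
Take 66 from A
Take 72 from A
Take 73 from B

Merged: [11, 22, 28, 35, 50, 66, 72, 73, 75, 86, 87]


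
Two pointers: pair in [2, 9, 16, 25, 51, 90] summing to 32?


lo=0(2)+hi=5(90)=92
lo=0(2)+hi=4(51)=53
lo=0(2)+hi=3(25)=27
lo=1(9)+hi=3(25)=34
lo=1(9)+hi=2(16)=25

No pair found
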